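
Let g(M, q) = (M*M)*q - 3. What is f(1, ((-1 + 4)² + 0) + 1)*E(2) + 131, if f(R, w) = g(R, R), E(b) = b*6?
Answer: 107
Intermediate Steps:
E(b) = 6*b
g(M, q) = -3 + q*M² (g(M, q) = M²*q - 3 = q*M² - 3 = -3 + q*M²)
f(R, w) = -3 + R³ (f(R, w) = -3 + R*R² = -3 + R³)
f(1, ((-1 + 4)² + 0) + 1)*E(2) + 131 = (-3 + 1³)*(6*2) + 131 = (-3 + 1)*12 + 131 = -2*12 + 131 = -24 + 131 = 107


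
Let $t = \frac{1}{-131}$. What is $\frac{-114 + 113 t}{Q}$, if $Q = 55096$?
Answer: $- \frac{15047}{7217576} \approx -0.0020848$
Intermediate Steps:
$t = - \frac{1}{131} \approx -0.0076336$
$\frac{-114 + 113 t}{Q} = \frac{-114 + 113 \left(- \frac{1}{131}\right)}{55096} = \left(-114 - \frac{113}{131}\right) \frac{1}{55096} = \left(- \frac{15047}{131}\right) \frac{1}{55096} = - \frac{15047}{7217576}$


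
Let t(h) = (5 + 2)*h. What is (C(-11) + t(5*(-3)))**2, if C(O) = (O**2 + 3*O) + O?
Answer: 784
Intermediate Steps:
t(h) = 7*h
C(O) = O**2 + 4*O
(C(-11) + t(5*(-3)))**2 = (-11*(4 - 11) + 7*(5*(-3)))**2 = (-11*(-7) + 7*(-15))**2 = (77 - 105)**2 = (-28)**2 = 784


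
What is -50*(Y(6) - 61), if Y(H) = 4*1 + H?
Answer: 2550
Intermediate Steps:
Y(H) = 4 + H
-50*(Y(6) - 61) = -50*((4 + 6) - 61) = -50*(10 - 61) = -50*(-51) = 2550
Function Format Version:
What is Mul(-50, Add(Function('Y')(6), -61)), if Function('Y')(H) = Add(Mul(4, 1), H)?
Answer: 2550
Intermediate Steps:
Function('Y')(H) = Add(4, H)
Mul(-50, Add(Function('Y')(6), -61)) = Mul(-50, Add(Add(4, 6), -61)) = Mul(-50, Add(10, -61)) = Mul(-50, -51) = 2550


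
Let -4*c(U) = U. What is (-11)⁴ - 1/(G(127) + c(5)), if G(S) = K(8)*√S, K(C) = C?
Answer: 1903666723/130023 - 128*√127/130023 ≈ 14641.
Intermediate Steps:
c(U) = -U/4
G(S) = 8*√S
(-11)⁴ - 1/(G(127) + c(5)) = (-11)⁴ - 1/(8*√127 - ¼*5) = 14641 - 1/(8*√127 - 5/4) = 14641 - 1/(-5/4 + 8*√127)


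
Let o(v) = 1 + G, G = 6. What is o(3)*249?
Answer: 1743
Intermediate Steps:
o(v) = 7 (o(v) = 1 + 6 = 7)
o(3)*249 = 7*249 = 1743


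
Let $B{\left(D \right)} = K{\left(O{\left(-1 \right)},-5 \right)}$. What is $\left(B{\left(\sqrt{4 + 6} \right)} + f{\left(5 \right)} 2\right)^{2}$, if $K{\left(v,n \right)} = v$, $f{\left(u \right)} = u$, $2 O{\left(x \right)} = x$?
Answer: $\frac{361}{4} \approx 90.25$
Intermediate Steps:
$O{\left(x \right)} = \frac{x}{2}$
$B{\left(D \right)} = - \frac{1}{2}$ ($B{\left(D \right)} = \frac{1}{2} \left(-1\right) = - \frac{1}{2}$)
$\left(B{\left(\sqrt{4 + 6} \right)} + f{\left(5 \right)} 2\right)^{2} = \left(- \frac{1}{2} + 5 \cdot 2\right)^{2} = \left(- \frac{1}{2} + 10\right)^{2} = \left(\frac{19}{2}\right)^{2} = \frac{361}{4}$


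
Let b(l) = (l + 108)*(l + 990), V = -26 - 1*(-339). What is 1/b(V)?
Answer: 1/548563 ≈ 1.8229e-6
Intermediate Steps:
V = 313 (V = -26 + 339 = 313)
b(l) = (108 + l)*(990 + l)
1/b(V) = 1/(106920 + 313² + 1098*313) = 1/(106920 + 97969 + 343674) = 1/548563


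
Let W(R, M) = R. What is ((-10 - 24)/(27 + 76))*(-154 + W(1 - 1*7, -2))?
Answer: 5440/103 ≈ 52.816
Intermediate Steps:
((-10 - 24)/(27 + 76))*(-154 + W(1 - 1*7, -2)) = ((-10 - 24)/(27 + 76))*(-154 + (1 - 1*7)) = (-34/103)*(-154 + (1 - 7)) = (-34*1/103)*(-154 - 6) = -34/103*(-160) = 5440/103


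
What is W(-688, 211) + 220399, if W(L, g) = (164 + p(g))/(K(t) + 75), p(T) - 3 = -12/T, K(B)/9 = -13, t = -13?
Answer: 1953140713/8862 ≈ 2.2040e+5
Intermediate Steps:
K(B) = -117 (K(B) = 9*(-13) = -117)
p(T) = 3 - 12/T
W(L, g) = -167/42 + 2/(7*g) (W(L, g) = (164 + (3 - 12/g))/(-117 + 75) = (167 - 12/g)/(-42) = (167 - 12/g)*(-1/42) = -167/42 + 2/(7*g))
W(-688, 211) + 220399 = (1/42)*(12 - 167*211)/211 + 220399 = (1/42)*(1/211)*(12 - 35237) + 220399 = (1/42)*(1/211)*(-35225) + 220399 = -35225/8862 + 220399 = 1953140713/8862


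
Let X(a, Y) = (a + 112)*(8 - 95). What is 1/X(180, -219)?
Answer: -1/25404 ≈ -3.9364e-5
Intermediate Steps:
X(a, Y) = -9744 - 87*a (X(a, Y) = (112 + a)*(-87) = -9744 - 87*a)
1/X(180, -219) = 1/(-9744 - 87*180) = 1/(-9744 - 15660) = 1/(-25404) = -1/25404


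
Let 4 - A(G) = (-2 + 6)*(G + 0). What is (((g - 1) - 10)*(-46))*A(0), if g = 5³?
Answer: -20976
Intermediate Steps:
g = 125
A(G) = 4 - 4*G (A(G) = 4 - (-2 + 6)*(G + 0) = 4 - 4*G)
(((g - 1) - 10)*(-46))*A(0) = (((125 - 1) - 10)*(-46))*(4 - 4*0) = ((124 - 10)*(-46))*(4 + 0) = (114*(-46))*4 = -5244*4 = -20976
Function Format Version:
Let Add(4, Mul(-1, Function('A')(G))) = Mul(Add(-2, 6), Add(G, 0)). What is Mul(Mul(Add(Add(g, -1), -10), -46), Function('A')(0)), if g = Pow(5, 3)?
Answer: -20976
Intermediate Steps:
g = 125
Function('A')(G) = Add(4, Mul(-4, G)) (Function('A')(G) = Add(4, Mul(-1, Mul(Add(-2, 6), Add(G, 0)))) = Add(4, Mul(-1, Mul(4, G))) = Add(4, Mul(-4, G)))
Mul(Mul(Add(Add(g, -1), -10), -46), Function('A')(0)) = Mul(Mul(Add(Add(125, -1), -10), -46), Add(4, Mul(-4, 0))) = Mul(Mul(Add(124, -10), -46), Add(4, 0)) = Mul(Mul(114, -46), 4) = Mul(-5244, 4) = -20976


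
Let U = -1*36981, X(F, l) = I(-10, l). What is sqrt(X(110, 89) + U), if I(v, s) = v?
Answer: I*sqrt(36991) ≈ 192.33*I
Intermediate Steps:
X(F, l) = -10
U = -36981
sqrt(X(110, 89) + U) = sqrt(-10 - 36981) = sqrt(-36991) = I*sqrt(36991)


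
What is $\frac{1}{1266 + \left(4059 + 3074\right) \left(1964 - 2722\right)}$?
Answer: $- \frac{1}{5405548} \approx -1.85 \cdot 10^{-7}$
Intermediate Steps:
$\frac{1}{1266 + \left(4059 + 3074\right) \left(1964 - 2722\right)} = \frac{1}{1266 + 7133 \left(-758\right)} = \frac{1}{1266 - 5406814} = \frac{1}{-5405548} = - \frac{1}{5405548}$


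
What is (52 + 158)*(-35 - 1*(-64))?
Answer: 6090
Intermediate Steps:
(52 + 158)*(-35 - 1*(-64)) = 210*(-35 + 64) = 210*29 = 6090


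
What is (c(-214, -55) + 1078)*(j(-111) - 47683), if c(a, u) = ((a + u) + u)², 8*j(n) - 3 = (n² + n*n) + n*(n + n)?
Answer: -17614349779/4 ≈ -4.4036e+9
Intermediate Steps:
j(n) = 3/8 + n²/2 (j(n) = 3/8 + ((n² + n*n) + n*(n + n))/8 = 3/8 + ((n² + n²) + n*(2*n))/8 = 3/8 + (2*n² + 2*n²)/8 = 3/8 + (4*n²)/8 = 3/8 + n²/2)
c(a, u) = (a + 2*u)²
(c(-214, -55) + 1078)*(j(-111) - 47683) = ((-214 + 2*(-55))² + 1078)*((3/8 + (½)*(-111)²) - 47683) = ((-214 - 110)² + 1078)*((3/8 + (½)*12321) - 47683) = ((-324)² + 1078)*((3/8 + 12321/2) - 47683) = (104976 + 1078)*(49287/8 - 47683) = 106054*(-332177/8) = -17614349779/4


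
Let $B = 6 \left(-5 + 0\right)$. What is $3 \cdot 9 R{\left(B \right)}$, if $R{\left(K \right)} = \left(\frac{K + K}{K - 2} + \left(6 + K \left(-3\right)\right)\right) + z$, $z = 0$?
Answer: $\frac{21141}{8} \approx 2642.6$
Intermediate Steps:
$B = -30$ ($B = 6 \left(-5\right) = -30$)
$R{\left(K \right)} = 6 - 3 K + \frac{2 K}{-2 + K}$ ($R{\left(K \right)} = \left(\frac{K + K}{K - 2} + \left(6 + K \left(-3\right)\right)\right) + 0 = \left(\frac{2 K}{-2 + K} - \left(-6 + 3 K\right)\right) + 0 = \left(6 - 3 K + \frac{2 K}{-2 + K}\right) + 0 = 6 - 3 K + \frac{2 K}{-2 + K}$)
$3 \cdot 9 R{\left(B \right)} = 3 \cdot 9 \frac{-12 - 3 \left(-30\right)^{2} + 14 \left(-30\right)}{-2 - 30} = 27 \frac{-12 - 2700 - 420}{-32} = 27 \left(- \frac{-12 - 2700 - 420}{32}\right) = 27 \left(\left(- \frac{1}{32}\right) \left(-3132\right)\right) = 27 \cdot \frac{783}{8} = \frac{21141}{8}$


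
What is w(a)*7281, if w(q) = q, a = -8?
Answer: -58248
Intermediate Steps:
w(a)*7281 = -8*7281 = -58248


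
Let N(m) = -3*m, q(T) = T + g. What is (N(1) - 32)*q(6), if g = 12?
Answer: -630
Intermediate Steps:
q(T) = 12 + T (q(T) = T + 12 = 12 + T)
(N(1) - 32)*q(6) = (-3*1 - 32)*(12 + 6) = (-3 - 32)*18 = -35*18 = -630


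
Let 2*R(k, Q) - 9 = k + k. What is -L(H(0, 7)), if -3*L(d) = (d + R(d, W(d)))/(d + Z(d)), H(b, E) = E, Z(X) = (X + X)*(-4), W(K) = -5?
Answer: -37/294 ≈ -0.12585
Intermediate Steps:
Z(X) = -8*X (Z(X) = (2*X)*(-4) = -8*X)
R(k, Q) = 9/2 + k (R(k, Q) = 9/2 + (k + k)/2 = 9/2 + (2*k)/2 = 9/2 + k)
L(d) = (9/2 + 2*d)/(21*d) (L(d) = -(d + (9/2 + d))/(3*(d - 8*d)) = -(9/2 + 2*d)/(3*((-7*d))) = -(9/2 + 2*d)*(-1/(7*d))/3 = -(-1)*(9/2 + 2*d)/(21*d) = (9/2 + 2*d)/(21*d))
-L(H(0, 7)) = -(9 + 4*7)/(42*7) = -(9 + 28)/(42*7) = -37/(42*7) = -1*37/294 = -37/294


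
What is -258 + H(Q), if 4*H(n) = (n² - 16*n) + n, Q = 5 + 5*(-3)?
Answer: -391/2 ≈ -195.50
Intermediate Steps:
Q = -10 (Q = 5 - 15 = -10)
H(n) = -15*n/4 + n²/4 (H(n) = ((n² - 16*n) + n)/4 = (n² - 15*n)/4 = -15*n/4 + n²/4)
-258 + H(Q) = -258 + (¼)*(-10)*(-15 - 10) = -258 + (¼)*(-10)*(-25) = -258 + 125/2 = -391/2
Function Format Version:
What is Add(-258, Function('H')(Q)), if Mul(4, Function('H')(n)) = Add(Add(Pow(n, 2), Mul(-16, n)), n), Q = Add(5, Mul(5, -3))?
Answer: Rational(-391, 2) ≈ -195.50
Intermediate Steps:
Q = -10 (Q = Add(5, -15) = -10)
Function('H')(n) = Add(Mul(Rational(-15, 4), n), Mul(Rational(1, 4), Pow(n, 2))) (Function('H')(n) = Mul(Rational(1, 4), Add(Add(Pow(n, 2), Mul(-16, n)), n)) = Mul(Rational(1, 4), Add(Pow(n, 2), Mul(-15, n))) = Add(Mul(Rational(-15, 4), n), Mul(Rational(1, 4), Pow(n, 2))))
Add(-258, Function('H')(Q)) = Add(-258, Mul(Rational(1, 4), -10, Add(-15, -10))) = Add(-258, Mul(Rational(1, 4), -10, -25)) = Add(-258, Rational(125, 2)) = Rational(-391, 2)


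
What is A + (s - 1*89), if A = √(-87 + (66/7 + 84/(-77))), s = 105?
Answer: 16 + 3*I*√51821/77 ≈ 16.0 + 8.8692*I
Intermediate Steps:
A = 3*I*√51821/77 (A = √(-87 + (66*(⅐) + 84*(-1/77))) = √(-87 + (66/7 - 12/11)) = √(-87 + 642/77) = √(-6057/77) = 3*I*√51821/77 ≈ 8.8692*I)
A + (s - 1*89) = 3*I*√51821/77 + (105 - 1*89) = 3*I*√51821/77 + (105 - 89) = 3*I*√51821/77 + 16 = 16 + 3*I*√51821/77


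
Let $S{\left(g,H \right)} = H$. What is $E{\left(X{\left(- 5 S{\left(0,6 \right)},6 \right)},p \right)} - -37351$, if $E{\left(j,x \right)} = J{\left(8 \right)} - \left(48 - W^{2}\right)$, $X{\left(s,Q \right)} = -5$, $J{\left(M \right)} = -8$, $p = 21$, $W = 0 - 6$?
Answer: $37331$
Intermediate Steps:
$W = -6$ ($W = 0 - 6 = -6$)
$E{\left(j,x \right)} = -20$ ($E{\left(j,x \right)} = -8 - \left(48 - \left(-6\right)^{2}\right) = -8 - \left(48 - 36\right) = -8 - 12 = -20$)
$E{\left(X{\left(- 5 S{\left(0,6 \right)},6 \right)},p \right)} - -37351 = -20 - -37351 = -20 + 37351 = 37331$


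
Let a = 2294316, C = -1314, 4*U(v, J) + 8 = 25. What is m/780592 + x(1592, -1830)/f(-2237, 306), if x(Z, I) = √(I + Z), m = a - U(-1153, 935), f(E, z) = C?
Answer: 9177247/3122368 - I*√238/1314 ≈ 2.9392 - 0.011741*I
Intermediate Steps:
U(v, J) = 17/4 (U(v, J) = -2 + (¼)*25 = -2 + 25/4 = 17/4)
f(E, z) = -1314
m = 9177247/4 (m = 2294316 - 1*17/4 = 2294316 - 17/4 = 9177247/4 ≈ 2.2943e+6)
m/780592 + x(1592, -1830)/f(-2237, 306) = (9177247/4)/780592 + √(-1830 + 1592)/(-1314) = (9177247/4)*(1/780592) + √(-238)*(-1/1314) = 9177247/3122368 + (I*√238)*(-1/1314) = 9177247/3122368 - I*√238/1314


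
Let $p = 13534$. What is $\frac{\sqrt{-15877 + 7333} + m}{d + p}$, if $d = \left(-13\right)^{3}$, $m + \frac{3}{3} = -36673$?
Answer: $- \frac{36674}{11337} + \frac{4 i \sqrt{534}}{11337} \approx -3.2349 + 0.0081533 i$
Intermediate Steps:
$m = -36674$ ($m = -1 - 36673 = -36674$)
$d = -2197$
$\frac{\sqrt{-15877 + 7333} + m}{d + p} = \frac{\sqrt{-15877 + 7333} - 36674}{-2197 + 13534} = \frac{\sqrt{-8544} - 36674}{11337} = \left(4 i \sqrt{534} - 36674\right) \frac{1}{11337} = \left(-36674 + 4 i \sqrt{534}\right) \frac{1}{11337} = - \frac{36674}{11337} + \frac{4 i \sqrt{534}}{11337}$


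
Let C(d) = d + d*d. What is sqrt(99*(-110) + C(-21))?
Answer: I*sqrt(10470) ≈ 102.32*I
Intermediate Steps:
C(d) = d + d**2
sqrt(99*(-110) + C(-21)) = sqrt(99*(-110) - 21*(1 - 21)) = sqrt(-10890 - 21*(-20)) = sqrt(-10890 + 420) = sqrt(-10470) = I*sqrt(10470)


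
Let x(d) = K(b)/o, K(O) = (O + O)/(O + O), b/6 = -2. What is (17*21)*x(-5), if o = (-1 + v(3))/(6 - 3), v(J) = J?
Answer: 1071/2 ≈ 535.50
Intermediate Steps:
b = -12 (b = 6*(-2) = -12)
o = ⅔ (o = (-1 + 3)/(6 - 3) = 2/3 = 2*(⅓) = ⅔ ≈ 0.66667)
K(O) = 1 (K(O) = (2*O)/((2*O)) = (2*O)*(1/(2*O)) = 1)
x(d) = 3/2 (x(d) = 1/(⅔) = 1*(3/2) = 3/2)
(17*21)*x(-5) = (17*21)*(3/2) = 357*(3/2) = 1071/2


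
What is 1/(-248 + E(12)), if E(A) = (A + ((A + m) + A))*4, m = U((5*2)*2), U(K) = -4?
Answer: -1/120 ≈ -0.0083333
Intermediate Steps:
m = -4
E(A) = -16 + 12*A (E(A) = (A + ((A - 4) + A))*4 = (A + ((-4 + A) + A))*4 = (A + (-4 + 2*A))*4 = (-4 + 3*A)*4 = -16 + 12*A)
1/(-248 + E(12)) = 1/(-248 + (-16 + 12*12)) = 1/(-248 + (-16 + 144)) = 1/(-248 + 128) = 1/(-120) = -1/120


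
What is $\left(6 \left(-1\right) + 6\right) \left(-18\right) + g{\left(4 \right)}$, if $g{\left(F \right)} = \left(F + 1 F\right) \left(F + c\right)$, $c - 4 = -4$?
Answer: $32$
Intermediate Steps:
$c = 0$ ($c = 4 - 4 = 0$)
$g{\left(F \right)} = 2 F^{2}$ ($g{\left(F \right)} = \left(F + 1 F\right) \left(F + 0\right) = \left(F + F\right) F = 2 F F = 2 F^{2}$)
$\left(6 \left(-1\right) + 6\right) \left(-18\right) + g{\left(4 \right)} = \left(6 \left(-1\right) + 6\right) \left(-18\right) + 2 \cdot 4^{2} = \left(-6 + 6\right) \left(-18\right) + 2 \cdot 16 = 0 \left(-18\right) + 32 = 0 + 32 = 32$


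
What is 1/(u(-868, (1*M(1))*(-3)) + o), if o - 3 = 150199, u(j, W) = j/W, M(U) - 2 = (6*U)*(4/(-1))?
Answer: 33/4956232 ≈ 6.6583e-6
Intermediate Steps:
M(U) = 2 - 24*U (M(U) = 2 + (6*U)*(4/(-1)) = 2 + (6*U)*(4*(-1)) = 2 + (6*U)*(-4) = 2 - 24*U)
o = 150202 (o = 3 + 150199 = 150202)
1/(u(-868, (1*M(1))*(-3)) + o) = 1/(-868*(-1/(3*(2 - 24*1))) + 150202) = 1/(-868*(-1/(3*(2 - 24))) + 150202) = 1/(-868/((1*(-22))*(-3)) + 150202) = 1/(-868/((-22*(-3))) + 150202) = 1/(-868/66 + 150202) = 1/(-868*1/66 + 150202) = 1/(-434/33 + 150202) = 1/(4956232/33) = 33/4956232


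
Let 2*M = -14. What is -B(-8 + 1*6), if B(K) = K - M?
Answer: -5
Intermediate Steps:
M = -7 (M = (½)*(-14) = -7)
B(K) = 7 + K (B(K) = K - 1*(-7) = K + 7 = 7 + K)
-B(-8 + 1*6) = -(7 + (-8 + 1*6)) = -(7 + (-8 + 6)) = -(7 - 2) = -1*5 = -5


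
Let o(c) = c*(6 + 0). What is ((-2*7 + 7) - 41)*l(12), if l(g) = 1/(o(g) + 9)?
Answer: -16/27 ≈ -0.59259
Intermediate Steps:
o(c) = 6*c (o(c) = c*6 = 6*c)
l(g) = 1/(9 + 6*g) (l(g) = 1/(6*g + 9) = 1/(9 + 6*g))
((-2*7 + 7) - 41)*l(12) = ((-2*7 + 7) - 41)*(1/(3*(3 + 2*12))) = ((-14 + 7) - 41)*(1/(3*(3 + 24))) = (-7 - 41)*((⅓)/27) = -16/27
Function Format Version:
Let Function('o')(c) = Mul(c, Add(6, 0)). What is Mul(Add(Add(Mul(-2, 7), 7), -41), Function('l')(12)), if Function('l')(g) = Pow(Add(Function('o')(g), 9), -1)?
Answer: Rational(-16, 27) ≈ -0.59259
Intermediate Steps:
Function('o')(c) = Mul(6, c) (Function('o')(c) = Mul(c, 6) = Mul(6, c))
Function('l')(g) = Pow(Add(9, Mul(6, g)), -1) (Function('l')(g) = Pow(Add(Mul(6, g), 9), -1) = Pow(Add(9, Mul(6, g)), -1))
Mul(Add(Add(Mul(-2, 7), 7), -41), Function('l')(12)) = Mul(Add(Add(Mul(-2, 7), 7), -41), Mul(Rational(1, 3), Pow(Add(3, Mul(2, 12)), -1))) = Mul(Add(Add(-14, 7), -41), Mul(Rational(1, 3), Pow(Add(3, 24), -1))) = Mul(Add(-7, -41), Mul(Rational(1, 3), Pow(27, -1))) = Mul(-48, Mul(Rational(1, 3), Rational(1, 27))) = Mul(-48, Rational(1, 81)) = Rational(-16, 27)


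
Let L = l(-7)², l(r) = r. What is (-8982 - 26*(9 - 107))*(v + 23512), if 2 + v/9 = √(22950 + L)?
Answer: -151160396 - 57906*√22999 ≈ -1.5994e+8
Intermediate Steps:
L = 49 (L = (-7)² = 49)
v = -18 + 9*√22999 (v = -18 + 9*√(22950 + 49) = -18 + 9*√22999 ≈ 1346.9)
(-8982 - 26*(9 - 107))*(v + 23512) = (-8982 - 26*(9 - 107))*((-18 + 9*√22999) + 23512) = (-8982 - 26*(-98))*(23494 + 9*√22999) = (-8982 + 2548)*(23494 + 9*√22999) = -6434*(23494 + 9*√22999) = -151160396 - 57906*√22999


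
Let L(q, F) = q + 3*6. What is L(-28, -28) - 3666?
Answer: -3676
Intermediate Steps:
L(q, F) = 18 + q (L(q, F) = q + 18 = 18 + q)
L(-28, -28) - 3666 = (18 - 28) - 3666 = -10 - 3666 = -3676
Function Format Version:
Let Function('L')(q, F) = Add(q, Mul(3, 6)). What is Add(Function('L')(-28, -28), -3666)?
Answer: -3676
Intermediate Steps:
Function('L')(q, F) = Add(18, q) (Function('L')(q, F) = Add(q, 18) = Add(18, q))
Add(Function('L')(-28, -28), -3666) = Add(Add(18, -28), -3666) = Add(-10, -3666) = -3676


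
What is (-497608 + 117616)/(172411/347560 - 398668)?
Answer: 44023339840/46186959223 ≈ 0.95316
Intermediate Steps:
(-497608 + 117616)/(172411/347560 - 398668) = -379992/(172411*(1/347560) - 398668) = -379992/(172411/347560 - 398668) = -379992/(-138560877669/347560) = -379992*(-347560/138560877669) = 44023339840/46186959223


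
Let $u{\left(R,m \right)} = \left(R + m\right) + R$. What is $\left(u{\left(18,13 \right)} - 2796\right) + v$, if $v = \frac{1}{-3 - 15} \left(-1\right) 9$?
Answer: $- \frac{5493}{2} \approx -2746.5$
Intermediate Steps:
$u{\left(R,m \right)} = m + 2 R$
$v = \frac{1}{2}$ ($v = \frac{1}{-18} \left(-1\right) 9 = \left(- \frac{1}{18}\right) \left(-1\right) 9 = \frac{1}{18} \cdot 9 = \frac{1}{2} \approx 0.5$)
$\left(u{\left(18,13 \right)} - 2796\right) + v = \left(\left(13 + 2 \cdot 18\right) - 2796\right) + \frac{1}{2} = \left(\left(13 + 36\right) - 2796\right) + \frac{1}{2} = \left(49 - 2796\right) + \frac{1}{2} = -2747 + \frac{1}{2} = - \frac{5493}{2}$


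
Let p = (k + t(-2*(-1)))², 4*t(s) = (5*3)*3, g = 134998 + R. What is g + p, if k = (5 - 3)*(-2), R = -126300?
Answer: 140009/16 ≈ 8750.6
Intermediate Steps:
g = 8698 (g = 134998 - 126300 = 8698)
t(s) = 45/4 (t(s) = ((5*3)*3)/4 = (15*3)/4 = (¼)*45 = 45/4)
k = -4 (k = 2*(-2) = -4)
p = 841/16 (p = (-4 + 45/4)² = (29/4)² = 841/16 ≈ 52.563)
g + p = 8698 + 841/16 = 140009/16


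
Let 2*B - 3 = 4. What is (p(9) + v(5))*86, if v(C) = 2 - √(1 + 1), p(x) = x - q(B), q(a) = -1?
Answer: 1032 - 86*√2 ≈ 910.38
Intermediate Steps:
B = 7/2 (B = 3/2 + (½)*4 = 3/2 + 2 = 7/2 ≈ 3.5000)
p(x) = 1 + x (p(x) = x - 1*(-1) = x + 1 = 1 + x)
v(C) = 2 - √2
(p(9) + v(5))*86 = ((1 + 9) + (2 - √2))*86 = (10 + (2 - √2))*86 = (12 - √2)*86 = 1032 - 86*√2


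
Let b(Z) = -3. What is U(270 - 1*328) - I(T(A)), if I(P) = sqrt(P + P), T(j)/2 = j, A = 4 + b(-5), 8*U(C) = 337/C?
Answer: -1265/464 ≈ -2.7263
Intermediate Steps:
U(C) = 337/(8*C) (U(C) = (337/C)/8 = 337/(8*C))
A = 1 (A = 4 - 3 = 1)
T(j) = 2*j
I(P) = sqrt(2)*sqrt(P) (I(P) = sqrt(2*P) = sqrt(2)*sqrt(P))
U(270 - 1*328) - I(T(A)) = 337/(8*(270 - 1*328)) - sqrt(2)*sqrt(2*1) = 337/(8*(270 - 328)) - sqrt(2)*sqrt(2) = (337/8)/(-58) - 1*2 = (337/8)*(-1/58) - 2 = -337/464 - 2 = -1265/464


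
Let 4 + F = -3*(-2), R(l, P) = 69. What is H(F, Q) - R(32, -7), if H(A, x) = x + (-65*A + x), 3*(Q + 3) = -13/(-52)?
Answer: -1229/6 ≈ -204.83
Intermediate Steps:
Q = -35/12 (Q = -3 + (-13/(-52))/3 = -3 + (-13*(-1/52))/3 = -3 + (⅓)*(¼) = -3 + 1/12 = -35/12 ≈ -2.9167)
F = 2 (F = -4 - 3*(-2) = -4 + 6 = 2)
H(A, x) = -65*A + 2*x (H(A, x) = x + (x - 65*A) = -65*A + 2*x)
H(F, Q) - R(32, -7) = (-65*2 + 2*(-35/12)) - 1*69 = (-130 - 35/6) - 69 = -815/6 - 69 = -1229/6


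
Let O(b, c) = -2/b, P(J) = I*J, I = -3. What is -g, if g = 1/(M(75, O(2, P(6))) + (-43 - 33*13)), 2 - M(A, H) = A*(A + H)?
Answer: 1/6020 ≈ 0.00016611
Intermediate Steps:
P(J) = -3*J
M(A, H) = 2 - A*(A + H)
g = -1/6020 (g = 1/((2 - 1*75² - 1*75*(-2/2)) + (-43 - 33*13)) = 1/((2 - 1*5625 - 1*75*(-2*½)) + (-43 - 429)) = 1/((2 - 5625 - 1*75*(-1)) - 472) = 1/((2 - 5625 + 75) - 472) = 1/(-5548 - 472) = 1/(-6020) = -1/6020 ≈ -0.00016611)
-g = -1*(-1/6020) = 1/6020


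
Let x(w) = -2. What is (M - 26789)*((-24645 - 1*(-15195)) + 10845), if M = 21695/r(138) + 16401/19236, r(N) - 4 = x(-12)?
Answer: -20369278035/916 ≈ -2.2237e+7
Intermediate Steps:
r(N) = 2 (r(N) = 4 - 2 = 2)
M = 9937091/916 (M = 21695/2 + 16401/19236 = 21695*(½) + 16401*(1/19236) = 21695/2 + 781/916 = 9937091/916 ≈ 10848.)
(M - 26789)*((-24645 - 1*(-15195)) + 10845) = (9937091/916 - 26789)*((-24645 - 1*(-15195)) + 10845) = -14601633*((-24645 + 15195) + 10845)/916 = -14601633*(-9450 + 10845)/916 = -14601633/916*1395 = -20369278035/916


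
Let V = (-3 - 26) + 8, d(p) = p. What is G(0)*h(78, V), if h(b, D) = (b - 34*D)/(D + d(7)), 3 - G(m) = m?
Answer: -1188/7 ≈ -169.71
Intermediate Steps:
G(m) = 3 - m
V = -21 (V = -29 + 8 = -21)
h(b, D) = (b - 34*D)/(7 + D) (h(b, D) = (b - 34*D)/(D + 7) = (b - 34*D)/(7 + D))
G(0)*h(78, V) = (3 - 1*0)*((78 - 34*(-21))/(7 - 21)) = (3 + 0)*((78 + 714)/(-14)) = 3*(-1/14*792) = 3*(-396/7) = -1188/7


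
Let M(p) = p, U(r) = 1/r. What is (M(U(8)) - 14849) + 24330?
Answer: 75849/8 ≈ 9481.1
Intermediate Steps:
(M(U(8)) - 14849) + 24330 = (1/8 - 14849) + 24330 = -118791/8 + 24330 = 75849/8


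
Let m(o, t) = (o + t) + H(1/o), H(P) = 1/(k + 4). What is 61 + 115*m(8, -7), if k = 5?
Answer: 1699/9 ≈ 188.78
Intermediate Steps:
H(P) = 1/9 (H(P) = 1/(5 + 4) = 1/9)
m(o, t) = 1/9 + o + t (m(o, t) = (o + t) + 1/9 = 1/9 + o + t)
61 + 115*m(8, -7) = 61 + 115*(1/9 + 8 - 7) = 61 + 115*(10/9) = 61 + 1150/9 = 1699/9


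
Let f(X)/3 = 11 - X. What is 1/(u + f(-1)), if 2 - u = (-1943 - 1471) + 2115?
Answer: 1/1337 ≈ 0.00074794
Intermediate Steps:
u = 1301 (u = 2 - ((-1943 - 1471) + 2115) = 2 - (-3414 + 2115) = 2 - 1*(-1299) = 2 + 1299 = 1301)
f(X) = 33 - 3*X (f(X) = 3*(11 - X) = 33 - 3*X)
1/(u + f(-1)) = 1/(1301 + (33 - 3*(-1))) = 1/(1301 + (33 + 3)) = 1/(1301 + 36) = 1/1337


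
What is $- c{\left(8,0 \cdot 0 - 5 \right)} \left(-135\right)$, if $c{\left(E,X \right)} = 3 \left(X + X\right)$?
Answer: $-4050$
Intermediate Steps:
$c{\left(E,X \right)} = 6 X$ ($c{\left(E,X \right)} = 3 \cdot 2 X = 6 X$)
$- c{\left(8,0 \cdot 0 - 5 \right)} \left(-135\right) = - 6 \left(0 \cdot 0 - 5\right) \left(-135\right) = - 6 \left(0 - 5\right) \left(-135\right) = - 6 \left(-5\right) \left(-135\right) = - \left(-30\right) \left(-135\right) = \left(-1\right) 4050 = -4050$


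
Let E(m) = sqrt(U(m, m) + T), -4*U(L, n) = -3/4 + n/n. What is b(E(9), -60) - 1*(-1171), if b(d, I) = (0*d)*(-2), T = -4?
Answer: 1171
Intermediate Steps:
U(L, n) = -1/16 (U(L, n) = -(-3/4 + n/n)/4 = -(-3*1/4 + 1)/4 = -(-3/4 + 1)/4 = -1/4*1/4 = -1/16)
E(m) = I*sqrt(65)/4 (E(m) = sqrt(-1/16 - 4) = sqrt(-65/16) = I*sqrt(65)/4)
b(d, I) = 0 (b(d, I) = 0*(-2) = 0)
b(E(9), -60) - 1*(-1171) = 0 - 1*(-1171) = 0 + 1171 = 1171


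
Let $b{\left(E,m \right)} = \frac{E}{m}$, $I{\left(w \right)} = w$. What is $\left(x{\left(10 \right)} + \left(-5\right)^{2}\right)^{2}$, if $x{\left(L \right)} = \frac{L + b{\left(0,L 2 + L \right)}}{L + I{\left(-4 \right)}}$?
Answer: $\frac{6400}{9} \approx 711.11$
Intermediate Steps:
$x{\left(L \right)} = \frac{L}{-4 + L}$ ($x{\left(L \right)} = \frac{L + \frac{0}{L 2 + L}}{L - 4} = \frac{L + \frac{0}{2 L + L}}{-4 + L} = \frac{L + \frac{0}{3 L}}{-4 + L} = \frac{L + 0 \frac{1}{3 L}}{-4 + L} = \frac{L + 0}{-4 + L} = \frac{L}{-4 + L}$)
$\left(x{\left(10 \right)} + \left(-5\right)^{2}\right)^{2} = \left(\frac{10}{-4 + 10} + \left(-5\right)^{2}\right)^{2} = \left(\frac{10}{6} + 25\right)^{2} = \left(10 \cdot \frac{1}{6} + 25\right)^{2} = \left(\frac{5}{3} + 25\right)^{2} = \left(\frac{80}{3}\right)^{2} = \frac{6400}{9}$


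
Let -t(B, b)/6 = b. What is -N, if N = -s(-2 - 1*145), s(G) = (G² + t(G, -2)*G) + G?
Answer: 19698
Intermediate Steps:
t(B, b) = -6*b
s(G) = G² + 13*G (s(G) = (G² + (-6*(-2))*G) + G = (G² + 12*G) + G = G² + 13*G)
N = -19698 (N = -(-2 - 1*145)*(13 + (-2 - 1*145)) = -(-2 - 145)*(13 + (-2 - 145)) = -(-147)*(13 - 147) = -(-147)*(-134) = -1*19698 = -19698)
-N = -1*(-19698) = 19698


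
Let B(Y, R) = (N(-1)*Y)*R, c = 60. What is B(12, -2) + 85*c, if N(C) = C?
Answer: 5124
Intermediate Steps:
B(Y, R) = -R*Y (B(Y, R) = (-Y)*R = -R*Y)
B(12, -2) + 85*c = -1*(-2)*12 + 85*60 = 24 + 5100 = 5124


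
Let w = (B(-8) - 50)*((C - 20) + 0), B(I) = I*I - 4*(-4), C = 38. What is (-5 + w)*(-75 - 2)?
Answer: -41195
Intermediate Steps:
B(I) = 16 + I² (B(I) = I² + 16 = 16 + I²)
w = 540 (w = ((16 + (-8)²) - 50)*((38 - 20) + 0) = ((16 + 64) - 50)*(18 + 0) = (80 - 50)*18 = 30*18 = 540)
(-5 + w)*(-75 - 2) = (-5 + 540)*(-75 - 2) = 535*(-77) = -41195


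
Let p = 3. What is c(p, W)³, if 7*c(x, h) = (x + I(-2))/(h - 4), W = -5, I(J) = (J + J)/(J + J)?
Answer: -64/250047 ≈ -0.00025595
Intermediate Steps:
I(J) = 1 (I(J) = (2*J)/((2*J)) = (2*J)*(1/(2*J)) = 1)
c(x, h) = (1 + x)/(7*(-4 + h)) (c(x, h) = ((x + 1)/(h - 4))/7 = ((1 + x)/(-4 + h))/7 = (1 + x)/(7*(-4 + h)))
c(p, W)³ = ((1 + 3)/(7*(-4 - 5)))³ = ((⅐)*4/(-9))³ = ((⅐)*(-⅑)*4)³ = (-4/63)³ = -64/250047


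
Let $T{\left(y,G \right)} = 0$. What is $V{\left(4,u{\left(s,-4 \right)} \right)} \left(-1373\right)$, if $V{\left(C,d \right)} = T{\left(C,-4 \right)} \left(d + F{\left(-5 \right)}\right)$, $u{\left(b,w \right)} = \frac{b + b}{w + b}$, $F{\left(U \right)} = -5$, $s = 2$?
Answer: $0$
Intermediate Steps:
$u{\left(b,w \right)} = \frac{2 b}{b + w}$
$V{\left(C,d \right)} = 0$ ($V{\left(C,d \right)} = 0 \left(d - 5\right) = 0 \left(-5 + d\right) = 0$)
$V{\left(4,u{\left(s,-4 \right)} \right)} \left(-1373\right) = 0 \left(-1373\right) = 0$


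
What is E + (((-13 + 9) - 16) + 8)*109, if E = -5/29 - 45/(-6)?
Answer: -75439/58 ≈ -1300.7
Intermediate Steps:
E = 425/58 (E = -5*1/29 - 45*(-⅙) = -5/29 + 15/2 = 425/58 ≈ 7.3276)
E + (((-13 + 9) - 16) + 8)*109 = 425/58 + (((-13 + 9) - 16) + 8)*109 = 425/58 + ((-4 - 16) + 8)*109 = 425/58 + (-20 + 8)*109 = 425/58 - 12*109 = 425/58 - 1308 = -75439/58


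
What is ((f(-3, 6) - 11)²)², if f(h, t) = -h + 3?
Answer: 625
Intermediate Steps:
f(h, t) = 3 - h
((f(-3, 6) - 11)²)² = (((3 - 1*(-3)) - 11)²)² = (((3 + 3) - 11)²)² = ((6 - 11)²)² = ((-5)²)² = 25² = 625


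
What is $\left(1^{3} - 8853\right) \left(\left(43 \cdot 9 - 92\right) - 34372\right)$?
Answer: $301649604$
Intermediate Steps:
$\left(1^{3} - 8853\right) \left(\left(43 \cdot 9 - 92\right) - 34372\right) = \left(1 - 8853\right) \left(\left(387 - 92\right) - 34372\right) = - 8852 \left(295 - 34372\right) = \left(-8852\right) \left(-34077\right) = 301649604$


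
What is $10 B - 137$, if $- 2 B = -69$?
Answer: $208$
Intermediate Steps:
$B = \frac{69}{2}$ ($B = \left(- \frac{1}{2}\right) \left(-69\right) = \frac{69}{2} \approx 34.5$)
$10 B - 137 = 10 \cdot \frac{69}{2} - 137 = 345 - 137 = 208$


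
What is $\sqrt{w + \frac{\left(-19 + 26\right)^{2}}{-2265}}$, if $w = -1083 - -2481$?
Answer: $\frac{\sqrt{7171943565}}{2265} \approx 37.39$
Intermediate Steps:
$w = 1398$ ($w = -1083 + 2481 = 1398$)
$\sqrt{w + \frac{\left(-19 + 26\right)^{2}}{-2265}} = \sqrt{1398 + \frac{\left(-19 + 26\right)^{2}}{-2265}} = \sqrt{1398 + 7^{2} \left(- \frac{1}{2265}\right)} = \sqrt{1398 + 49 \left(- \frac{1}{2265}\right)} = \sqrt{1398 - \frac{49}{2265}} = \sqrt{\frac{3166421}{2265}} = \frac{\sqrt{7171943565}}{2265}$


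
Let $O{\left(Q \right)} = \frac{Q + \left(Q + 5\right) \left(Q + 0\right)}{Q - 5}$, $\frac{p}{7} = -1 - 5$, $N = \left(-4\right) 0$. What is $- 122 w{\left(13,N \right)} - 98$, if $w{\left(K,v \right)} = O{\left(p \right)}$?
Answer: $\frac{179858}{47} \approx 3826.8$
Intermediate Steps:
$N = 0$
$p = -42$ ($p = 7 \left(-1 - 5\right) = 7 \left(-6\right) = -42$)
$O{\left(Q \right)} = \frac{Q + Q \left(5 + Q\right)}{-5 + Q}$ ($O{\left(Q \right)} = \frac{Q + \left(5 + Q\right) Q}{-5 + Q} = \frac{Q + Q \left(5 + Q\right)}{-5 + Q}$)
$w{\left(K,v \right)} = - \frac{1512}{47}$ ($w{\left(K,v \right)} = - \frac{42 \left(6 - 42\right)}{-5 - 42} = \left(-42\right) \frac{1}{-47} \left(-36\right) = \left(-42\right) \left(- \frac{1}{47}\right) \left(-36\right) = - \frac{1512}{47}$)
$- 122 w{\left(13,N \right)} - 98 = \left(-122\right) \left(- \frac{1512}{47}\right) - 98 = \frac{184464}{47} - 98 = \frac{179858}{47}$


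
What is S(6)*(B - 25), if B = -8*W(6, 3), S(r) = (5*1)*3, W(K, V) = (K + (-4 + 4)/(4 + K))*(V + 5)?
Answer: -6135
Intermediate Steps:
W(K, V) = K*(5 + V) (W(K, V) = (K + 0/(4 + K))*(5 + V) = (K + 0)*(5 + V) = K*(5 + V))
S(r) = 15 (S(r) = 5*3 = 15)
B = -384 (B = -48*(5 + 3) = -48*8 = -8*48 = -384)
S(6)*(B - 25) = 15*(-384 - 25) = 15*(-409) = -6135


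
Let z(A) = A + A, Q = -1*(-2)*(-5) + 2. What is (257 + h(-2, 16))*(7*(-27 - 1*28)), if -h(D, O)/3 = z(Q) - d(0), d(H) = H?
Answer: -117425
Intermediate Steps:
Q = -8 (Q = 2*(-5) + 2 = -10 + 2 = -8)
z(A) = 2*A
h(D, O) = 48 (h(D, O) = -3*(2*(-8) - 1*0) = -3*(-16 + 0) = -3*(-16) = 48)
(257 + h(-2, 16))*(7*(-27 - 1*28)) = (257 + 48)*(7*(-27 - 1*28)) = 305*(7*(-27 - 28)) = 305*(7*(-55)) = 305*(-385) = -117425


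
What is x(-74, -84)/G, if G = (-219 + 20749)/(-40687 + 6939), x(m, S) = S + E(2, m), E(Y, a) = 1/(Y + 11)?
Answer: 1416118/10265 ≈ 137.96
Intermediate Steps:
E(Y, a) = 1/(11 + Y)
x(m, S) = 1/13 + S (x(m, S) = S + 1/(11 + 2) = S + 1/13 = 1/13 + S)
G = -10265/16874 (G = 20530/(-33748) = 20530*(-1/33748) = -10265/16874 ≈ -0.60833)
x(-74, -84)/G = (1/13 - 84)/(-10265/16874) = -1091/13*(-16874/10265) = 1416118/10265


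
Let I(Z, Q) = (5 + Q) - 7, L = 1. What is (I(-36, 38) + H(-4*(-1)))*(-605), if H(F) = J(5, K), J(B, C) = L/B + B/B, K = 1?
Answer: -22506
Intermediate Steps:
J(B, C) = 1 + 1/B (J(B, C) = 1/B + B/B = 1/B + 1 = 1 + 1/B)
I(Z, Q) = -2 + Q
H(F) = 6/5 (H(F) = (1 + 5)/5 = (1/5)*6 = 6/5)
(I(-36, 38) + H(-4*(-1)))*(-605) = ((-2 + 38) + 6/5)*(-605) = (36 + 6/5)*(-605) = (186/5)*(-605) = -22506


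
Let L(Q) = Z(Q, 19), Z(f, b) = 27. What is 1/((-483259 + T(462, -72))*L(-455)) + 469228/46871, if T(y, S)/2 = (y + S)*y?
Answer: 1557026556373/155530773783 ≈ 10.011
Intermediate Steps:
L(Q) = 27
T(y, S) = 2*y*(S + y) (T(y, S) = 2*((y + S)*y) = 2*((S + y)*y) = 2*(y*(S + y)) = 2*y*(S + y))
1/((-483259 + T(462, -72))*L(-455)) + 469228/46871 = 1/(-483259 + 2*462*(-72 + 462)*27) + 469228/46871 = (1/27)/(-483259 + 2*462*390) + 469228*(1/46871) = (1/27)/(-483259 + 360360) + 469228/46871 = (1/27)/(-122899) + 469228/46871 = -1/122899*1/27 + 469228/46871 = -1/3318273 + 469228/46871 = 1557026556373/155530773783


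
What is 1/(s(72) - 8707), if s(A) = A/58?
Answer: -29/252467 ≈ -0.00011487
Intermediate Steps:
s(A) = A/58 (s(A) = A*(1/58) = A/58)
1/(s(72) - 8707) = 1/((1/58)*72 - 8707) = 1/(36/29 - 8707) = 1/(-252467/29) = -29/252467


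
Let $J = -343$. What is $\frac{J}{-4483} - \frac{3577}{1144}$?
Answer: $- \frac{15643299}{5128552} \approx -3.0502$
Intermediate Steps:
$\frac{J}{-4483} - \frac{3577}{1144} = - \frac{343}{-4483} - \frac{3577}{1144} = \left(-343\right) \left(- \frac{1}{4483}\right) - \frac{3577}{1144} = \frac{343}{4483} - \frac{3577}{1144} = - \frac{15643299}{5128552}$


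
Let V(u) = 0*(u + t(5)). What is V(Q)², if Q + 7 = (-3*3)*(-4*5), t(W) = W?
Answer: 0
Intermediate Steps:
Q = 173 (Q = -7 + (-3*3)*(-4*5) = -7 - 9*(-20) = -7 + 180 = 173)
V(u) = 0 (V(u) = 0*(u + 5) = 0*(5 + u) = 0)
V(Q)² = 0² = 0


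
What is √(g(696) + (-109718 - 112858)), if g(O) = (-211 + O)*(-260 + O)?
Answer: 2*I*√2779 ≈ 105.43*I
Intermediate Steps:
g(O) = (-260 + O)*(-211 + O)
√(g(696) + (-109718 - 112858)) = √((54860 + 696² - 471*696) + (-109718 - 112858)) = √((54860 + 484416 - 327816) - 222576) = √(211460 - 222576) = √(-11116) = 2*I*√2779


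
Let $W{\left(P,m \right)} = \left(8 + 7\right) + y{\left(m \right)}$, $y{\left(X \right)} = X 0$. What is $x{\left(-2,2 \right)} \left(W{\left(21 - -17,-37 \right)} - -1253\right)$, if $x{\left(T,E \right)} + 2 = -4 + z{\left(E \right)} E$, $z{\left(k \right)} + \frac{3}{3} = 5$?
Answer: $2536$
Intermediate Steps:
$z{\left(k \right)} = 4$ ($z{\left(k \right)} = -1 + 5 = 4$)
$y{\left(X \right)} = 0$
$x{\left(T,E \right)} = -6 + 4 E$ ($x{\left(T,E \right)} = -2 + \left(-4 + 4 E\right) = -6 + 4 E$)
$W{\left(P,m \right)} = 15$ ($W{\left(P,m \right)} = \left(8 + 7\right) + 0 = 15 + 0 = 15$)
$x{\left(-2,2 \right)} \left(W{\left(21 - -17,-37 \right)} - -1253\right) = \left(-6 + 4 \cdot 2\right) \left(15 - -1253\right) = \left(-6 + 8\right) \left(15 + 1253\right) = 2 \cdot 1268 = 2536$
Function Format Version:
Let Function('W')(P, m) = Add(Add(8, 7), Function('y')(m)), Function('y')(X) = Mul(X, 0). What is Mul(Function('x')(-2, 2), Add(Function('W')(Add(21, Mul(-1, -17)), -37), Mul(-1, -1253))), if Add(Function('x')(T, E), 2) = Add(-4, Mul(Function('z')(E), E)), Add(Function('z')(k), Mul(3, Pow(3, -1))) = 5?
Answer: 2536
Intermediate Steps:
Function('z')(k) = 4 (Function('z')(k) = Add(-1, 5) = 4)
Function('y')(X) = 0
Function('x')(T, E) = Add(-6, Mul(4, E)) (Function('x')(T, E) = Add(-2, Add(-4, Mul(4, E))) = Add(-6, Mul(4, E)))
Function('W')(P, m) = 15 (Function('W')(P, m) = Add(Add(8, 7), 0) = Add(15, 0) = 15)
Mul(Function('x')(-2, 2), Add(Function('W')(Add(21, Mul(-1, -17)), -37), Mul(-1, -1253))) = Mul(Add(-6, Mul(4, 2)), Add(15, Mul(-1, -1253))) = Mul(Add(-6, 8), Add(15, 1253)) = Mul(2, 1268) = 2536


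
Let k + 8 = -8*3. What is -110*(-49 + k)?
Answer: 8910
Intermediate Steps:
k = -32 (k = -8 - 8*3 = -8 - 24 = -32)
-110*(-49 + k) = -110*(-49 - 32) = -110*(-81) = 8910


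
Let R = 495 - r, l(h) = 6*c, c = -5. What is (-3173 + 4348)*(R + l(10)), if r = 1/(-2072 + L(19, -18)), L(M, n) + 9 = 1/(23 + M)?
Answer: 47753770725/87401 ≈ 5.4638e+5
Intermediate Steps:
L(M, n) = -9 + 1/(23 + M)
l(h) = -30 (l(h) = 6*(-5) = -30)
r = -42/87401 (r = 1/(-2072 + (-206 - 9*19)/(23 + 19)) = 1/(-2072 + (-206 - 171)/42) = 1/(-2072 + (1/42)*(-377)) = 1/(-2072 - 377/42) = 1/(-87401/42) = -42/87401 ≈ -0.00048054)
R = 43263537/87401 (R = 495 - 1*(-42/87401) = 495 + 42/87401 = 43263537/87401 ≈ 495.00)
(-3173 + 4348)*(R + l(10)) = (-3173 + 4348)*(43263537/87401 - 30) = 1175*(40641507/87401) = 47753770725/87401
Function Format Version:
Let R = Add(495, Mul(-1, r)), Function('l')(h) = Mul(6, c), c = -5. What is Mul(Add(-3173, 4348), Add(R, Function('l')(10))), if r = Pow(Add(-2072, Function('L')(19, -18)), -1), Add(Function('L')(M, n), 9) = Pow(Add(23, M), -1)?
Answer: Rational(47753770725, 87401) ≈ 5.4638e+5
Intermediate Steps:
Function('L')(M, n) = Add(-9, Pow(Add(23, M), -1))
Function('l')(h) = -30 (Function('l')(h) = Mul(6, -5) = -30)
r = Rational(-42, 87401) (r = Pow(Add(-2072, Mul(Pow(Add(23, 19), -1), Add(-206, Mul(-9, 19)))), -1) = Pow(Add(-2072, Mul(Pow(42, -1), Add(-206, -171))), -1) = Pow(Add(-2072, Mul(Rational(1, 42), -377)), -1) = Pow(Add(-2072, Rational(-377, 42)), -1) = Pow(Rational(-87401, 42), -1) = Rational(-42, 87401) ≈ -0.00048054)
R = Rational(43263537, 87401) (R = Add(495, Mul(-1, Rational(-42, 87401))) = Add(495, Rational(42, 87401)) = Rational(43263537, 87401) ≈ 495.00)
Mul(Add(-3173, 4348), Add(R, Function('l')(10))) = Mul(Add(-3173, 4348), Add(Rational(43263537, 87401), -30)) = Mul(1175, Rational(40641507, 87401)) = Rational(47753770725, 87401)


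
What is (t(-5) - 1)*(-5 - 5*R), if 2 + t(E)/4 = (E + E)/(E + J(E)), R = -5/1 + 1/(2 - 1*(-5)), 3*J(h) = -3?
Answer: -45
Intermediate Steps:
J(h) = -1 (J(h) = (1/3)*(-3) = -1)
R = -34/7 (R = -5*1 + 1/(2 + 5) = -5 + 1/7 = -34/7 ≈ -4.8571)
t(E) = -8 + 8*E/(-1 + E) (t(E) = -8 + 4*((E + E)/(E - 1)) = -8 + 4*((2*E)/(-1 + E)) = -8 + 4*(2*E/(-1 + E)) = -8 + 8*E/(-1 + E))
(t(-5) - 1)*(-5 - 5*R) = (8/(-1 - 5) - 1)*(-5 - 5*(-34/7)) = (8/(-6) - 1)*(-5 + 170/7) = (8*(-1/6) - 1)*(135/7) = (-4/3 - 1)*(135/7) = -7/3*135/7 = -45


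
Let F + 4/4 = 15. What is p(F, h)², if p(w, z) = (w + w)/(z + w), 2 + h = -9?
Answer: 784/9 ≈ 87.111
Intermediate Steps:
F = 14 (F = -1 + 15 = 14)
h = -11 (h = -2 - 9 = -11)
p(w, z) = 2*w/(w + z) (p(w, z) = (2*w)/(w + z) = 2*w/(w + z))
p(F, h)² = (2*14/(14 - 11))² = (2*14/3)² = (2*14*(⅓))² = (28/3)² = 784/9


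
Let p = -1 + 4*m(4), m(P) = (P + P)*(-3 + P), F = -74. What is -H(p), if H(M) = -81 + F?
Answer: 155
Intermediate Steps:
m(P) = 2*P*(-3 + P) (m(P) = (2*P)*(-3 + P) = 2*P*(-3 + P))
p = 31 (p = -1 + 4*(2*4*(-3 + 4)) = -1 + 4*(2*4*1) = -1 + 4*8 = -1 + 32 = 31)
H(M) = -155 (H(M) = -81 - 74 = -155)
-H(p) = -1*(-155) = 155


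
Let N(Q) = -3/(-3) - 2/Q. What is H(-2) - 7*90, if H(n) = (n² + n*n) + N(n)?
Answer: -620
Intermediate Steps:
N(Q) = 1 - 2/Q (N(Q) = -3*(-⅓) - 2/Q = 1 - 2/Q)
H(n) = 2*n² + (-2 + n)/n (H(n) = (n² + n*n) + (-2 + n)/n = (n² + n²) + (-2 + n)/n = 2*n² + (-2 + n)/n)
H(-2) - 7*90 = (-2 - 2 + 2*(-2)³)/(-2) - 7*90 = -(-2 - 2 + 2*(-8))/2 - 630 = -(-2 - 2 - 16)/2 - 630 = -½*(-20) - 630 = 10 - 630 = -620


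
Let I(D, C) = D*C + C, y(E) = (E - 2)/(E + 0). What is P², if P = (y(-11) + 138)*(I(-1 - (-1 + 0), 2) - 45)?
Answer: 4333983889/121 ≈ 3.5818e+7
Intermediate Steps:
y(E) = (-2 + E)/E
I(D, C) = C + C*D (I(D, C) = C*D + C = C + C*D)
P = -65833/11 (P = ((-2 - 11)/(-11) + 138)*(2*(1 + (-1 - (-1 + 0))) - 45) = (-1/11*(-13) + 138)*(2*(1 + (-1 - 1*(-1))) - 45) = (13/11 + 138)*(2*(1 + (-1 + 1)) - 45) = 1531*(2*(1 + 0) - 45)/11 = 1531*(2*1 - 45)/11 = 1531*(2 - 45)/11 = (1531/11)*(-43) = -65833/11 ≈ -5984.8)
P² = (-65833/11)² = 4333983889/121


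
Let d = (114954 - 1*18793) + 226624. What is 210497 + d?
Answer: 533282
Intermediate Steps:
d = 322785 (d = (114954 - 18793) + 226624 = 96161 + 226624 = 322785)
210497 + d = 210497 + 322785 = 533282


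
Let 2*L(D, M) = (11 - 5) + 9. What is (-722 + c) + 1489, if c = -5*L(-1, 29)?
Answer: 1459/2 ≈ 729.50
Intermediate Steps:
L(D, M) = 15/2 (L(D, M) = ((11 - 5) + 9)/2 = (6 + 9)/2 = (½)*15 = 15/2)
c = -75/2 (c = -5*15/2 = -75/2 ≈ -37.500)
(-722 + c) + 1489 = (-722 - 75/2) + 1489 = -1519/2 + 1489 = 1459/2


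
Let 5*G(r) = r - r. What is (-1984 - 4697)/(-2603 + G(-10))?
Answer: 6681/2603 ≈ 2.5667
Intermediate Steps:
G(r) = 0 (G(r) = (r - r)/5 = (1/5)*0 = 0)
(-1984 - 4697)/(-2603 + G(-10)) = (-1984 - 4697)/(-2603 + 0) = -6681/(-2603) = -6681*(-1/2603) = 6681/2603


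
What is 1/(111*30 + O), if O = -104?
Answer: 1/3226 ≈ 0.00030998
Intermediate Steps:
1/(111*30 + O) = 1/(111*30 - 104) = 1/(3330 - 104) = 1/3226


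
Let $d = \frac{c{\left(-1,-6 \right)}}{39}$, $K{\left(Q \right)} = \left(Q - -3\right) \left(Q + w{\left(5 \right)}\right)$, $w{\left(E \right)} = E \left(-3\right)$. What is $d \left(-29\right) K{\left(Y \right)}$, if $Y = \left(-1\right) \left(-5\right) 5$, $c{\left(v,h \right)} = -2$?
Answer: $\frac{16240}{39} \approx 416.41$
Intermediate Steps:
$w{\left(E \right)} = - 3 E$
$Y = 25$ ($Y = 5 \cdot 5 = 25$)
$K{\left(Q \right)} = \left(-15 + Q\right) \left(3 + Q\right)$ ($K{\left(Q \right)} = \left(Q - -3\right) \left(Q - 15\right) = \left(Q + 3\right) \left(Q - 15\right) = \left(3 + Q\right) \left(-15 + Q\right) = \left(-15 + Q\right) \left(3 + Q\right)$)
$d = - \frac{2}{39} \approx -0.051282$
$d \left(-29\right) K{\left(Y \right)} = \left(- \frac{2}{39}\right) \left(-29\right) \left(-45 + 25^{2} - 300\right) = \frac{58 \left(-45 + 625 - 300\right)}{39} = \frac{58}{39} \cdot 280 = \frac{16240}{39}$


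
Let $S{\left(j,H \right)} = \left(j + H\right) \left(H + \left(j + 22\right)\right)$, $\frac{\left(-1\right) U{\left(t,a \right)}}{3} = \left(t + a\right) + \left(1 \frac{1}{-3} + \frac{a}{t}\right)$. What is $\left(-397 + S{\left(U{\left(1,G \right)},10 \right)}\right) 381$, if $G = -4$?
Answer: $507111$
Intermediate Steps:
$U{\left(t,a \right)} = 1 - 3 a - 3 t - \frac{3 a}{t}$ ($U{\left(t,a \right)} = - 3 \left(\left(t + a\right) + \left(1 \frac{1}{-3} + \frac{a}{t}\right)\right) = - 3 \left(\left(a + t\right) + \left(1 \left(- \frac{1}{3}\right) + \frac{a}{t}\right)\right) = - 3 \left(\left(a + t\right) + \left(- \frac{1}{3} + \frac{a}{t}\right)\right) = - 3 \left(- \frac{1}{3} + a + t + \frac{a}{t}\right) = 1 - 3 a - 3 t - \frac{3 a}{t}$)
$S{\left(j,H \right)} = \left(H + j\right) \left(22 + H + j\right)$ ($S{\left(j,H \right)} = \left(H + j\right) \left(H + \left(22 + j\right)\right) = \left(H + j\right) \left(22 + H + j\right)$)
$\left(-397 + S{\left(U{\left(1,G \right)},10 \right)}\right) 381 = \left(-397 + \left(10^{2} + \left(1 - -12 - 3 - - \frac{12}{1}\right)^{2} + 22 \cdot 10 + 22 \left(1 - -12 - 3 - - \frac{12}{1}\right) + 2 \cdot 10 \left(1 - -12 - 3 - - \frac{12}{1}\right)\right)\right) 381 = \left(-397 + \left(100 + \left(1 + 12 - 3 - \left(-12\right) 1\right)^{2} + 220 + 22 \left(1 + 12 - 3 - \left(-12\right) 1\right) + 2 \cdot 10 \left(1 + 12 - 3 - \left(-12\right) 1\right)\right)\right) 381 = \left(-397 + \left(100 + \left(1 + 12 - 3 + 12\right)^{2} + 220 + 22 \left(1 + 12 - 3 + 12\right) + 2 \cdot 10 \left(1 + 12 - 3 + 12\right)\right)\right) 381 = \left(-397 + \left(100 + 22^{2} + 220 + 22 \cdot 22 + 2 \cdot 10 \cdot 22\right)\right) 381 = \left(-397 + \left(100 + 484 + 220 + 484 + 440\right)\right) 381 = \left(-397 + 1728\right) 381 = 1331 \cdot 381 = 507111$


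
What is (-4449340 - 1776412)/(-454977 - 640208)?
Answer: 478904/84245 ≈ 5.6847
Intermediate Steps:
(-4449340 - 1776412)/(-454977 - 640208) = -6225752/(-1095185) = -6225752*(-1/1095185) = 478904/84245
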